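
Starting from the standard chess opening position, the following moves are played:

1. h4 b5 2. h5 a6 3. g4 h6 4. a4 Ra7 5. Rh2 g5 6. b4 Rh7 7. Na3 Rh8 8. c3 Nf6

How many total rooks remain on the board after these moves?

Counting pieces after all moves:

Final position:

  a b c d e f g h
  ─────────────────
8│· ♞ ♝ ♛ ♚ ♝ · ♜│8
7│♜ · ♟ ♟ ♟ ♟ · ·│7
6│♟ · · · · ♞ · ♟│6
5│· ♟ · · · · ♟ ♙│5
4│♙ ♙ · · · · ♙ ·│4
3│♘ · ♙ · · · · ·│3
2│· · · ♙ ♙ ♙ · ♖│2
1│♖ · ♗ ♕ ♔ ♗ ♘ ·│1
  ─────────────────
  a b c d e f g h


4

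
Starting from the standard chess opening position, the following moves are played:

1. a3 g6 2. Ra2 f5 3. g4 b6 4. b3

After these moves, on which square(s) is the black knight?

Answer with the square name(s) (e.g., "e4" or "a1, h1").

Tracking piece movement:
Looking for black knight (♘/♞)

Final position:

  a b c d e f g h
  ─────────────────
8│♜ ♞ ♝ ♛ ♚ ♝ ♞ ♜│8
7│♟ · ♟ ♟ ♟ · · ♟│7
6│· ♟ · · · · ♟ ·│6
5│· · · · · ♟ · ·│5
4│· · · · · · ♙ ·│4
3│♙ ♙ · · · · · ·│3
2│♖ · ♙ ♙ ♙ ♙ · ♙│2
1│· ♘ ♗ ♕ ♔ ♗ ♘ ♖│1
  ─────────────────
  a b c d e f g h


b8, g8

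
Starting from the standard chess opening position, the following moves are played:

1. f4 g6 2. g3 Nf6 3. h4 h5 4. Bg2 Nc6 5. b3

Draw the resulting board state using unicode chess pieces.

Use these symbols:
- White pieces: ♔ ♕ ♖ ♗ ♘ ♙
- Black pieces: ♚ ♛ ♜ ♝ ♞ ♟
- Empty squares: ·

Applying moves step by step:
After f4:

♜ ♞ ♝ ♛ ♚ ♝ ♞ ♜
♟ ♟ ♟ ♟ ♟ ♟ ♟ ♟
· · · · · · · ·
· · · · · · · ·
· · · · · ♙ · ·
· · · · · · · ·
♙ ♙ ♙ ♙ ♙ · ♙ ♙
♖ ♘ ♗ ♕ ♔ ♗ ♘ ♖


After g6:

♜ ♞ ♝ ♛ ♚ ♝ ♞ ♜
♟ ♟ ♟ ♟ ♟ ♟ · ♟
· · · · · · ♟ ·
· · · · · · · ·
· · · · · ♙ · ·
· · · · · · · ·
♙ ♙ ♙ ♙ ♙ · ♙ ♙
♖ ♘ ♗ ♕ ♔ ♗ ♘ ♖


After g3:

♜ ♞ ♝ ♛ ♚ ♝ ♞ ♜
♟ ♟ ♟ ♟ ♟ ♟ · ♟
· · · · · · ♟ ·
· · · · · · · ·
· · · · · ♙ · ·
· · · · · · ♙ ·
♙ ♙ ♙ ♙ ♙ · · ♙
♖ ♘ ♗ ♕ ♔ ♗ ♘ ♖


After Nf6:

♜ ♞ ♝ ♛ ♚ ♝ · ♜
♟ ♟ ♟ ♟ ♟ ♟ · ♟
· · · · · ♞ ♟ ·
· · · · · · · ·
· · · · · ♙ · ·
· · · · · · ♙ ·
♙ ♙ ♙ ♙ ♙ · · ♙
♖ ♘ ♗ ♕ ♔ ♗ ♘ ♖


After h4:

♜ ♞ ♝ ♛ ♚ ♝ · ♜
♟ ♟ ♟ ♟ ♟ ♟ · ♟
· · · · · ♞ ♟ ·
· · · · · · · ·
· · · · · ♙ · ♙
· · · · · · ♙ ·
♙ ♙ ♙ ♙ ♙ · · ·
♖ ♘ ♗ ♕ ♔ ♗ ♘ ♖


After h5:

♜ ♞ ♝ ♛ ♚ ♝ · ♜
♟ ♟ ♟ ♟ ♟ ♟ · ·
· · · · · ♞ ♟ ·
· · · · · · · ♟
· · · · · ♙ · ♙
· · · · · · ♙ ·
♙ ♙ ♙ ♙ ♙ · · ·
♖ ♘ ♗ ♕ ♔ ♗ ♘ ♖


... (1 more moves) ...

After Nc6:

♜ · ♝ ♛ ♚ ♝ · ♜
♟ ♟ ♟ ♟ ♟ ♟ · ·
· · ♞ · · ♞ ♟ ·
· · · · · · · ♟
· · · · · ♙ · ♙
· · · · · · ♙ ·
♙ ♙ ♙ ♙ ♙ · ♗ ·
♖ ♘ ♗ ♕ ♔ · ♘ ♖


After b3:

♜ · ♝ ♛ ♚ ♝ · ♜
♟ ♟ ♟ ♟ ♟ ♟ · ·
· · ♞ · · ♞ ♟ ·
· · · · · · · ♟
· · · · · ♙ · ♙
· ♙ · · · · ♙ ·
♙ · ♙ ♙ ♙ · ♗ ·
♖ ♘ ♗ ♕ ♔ · ♘ ♖



  a b c d e f g h
  ─────────────────
8│♜ · ♝ ♛ ♚ ♝ · ♜│8
7│♟ ♟ ♟ ♟ ♟ ♟ · ·│7
6│· · ♞ · · ♞ ♟ ·│6
5│· · · · · · · ♟│5
4│· · · · · ♙ · ♙│4
3│· ♙ · · · · ♙ ·│3
2│♙ · ♙ ♙ ♙ · ♗ ·│2
1│♖ ♘ ♗ ♕ ♔ · ♘ ♖│1
  ─────────────────
  a b c d e f g h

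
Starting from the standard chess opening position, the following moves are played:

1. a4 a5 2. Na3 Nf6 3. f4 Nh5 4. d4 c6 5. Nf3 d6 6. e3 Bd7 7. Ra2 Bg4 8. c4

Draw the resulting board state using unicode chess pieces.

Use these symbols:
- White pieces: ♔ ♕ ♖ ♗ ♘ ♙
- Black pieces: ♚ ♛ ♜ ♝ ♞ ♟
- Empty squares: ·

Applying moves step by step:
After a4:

♜ ♞ ♝ ♛ ♚ ♝ ♞ ♜
♟ ♟ ♟ ♟ ♟ ♟ ♟ ♟
· · · · · · · ·
· · · · · · · ·
♙ · · · · · · ·
· · · · · · · ·
· ♙ ♙ ♙ ♙ ♙ ♙ ♙
♖ ♘ ♗ ♕ ♔ ♗ ♘ ♖


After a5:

♜ ♞ ♝ ♛ ♚ ♝ ♞ ♜
· ♟ ♟ ♟ ♟ ♟ ♟ ♟
· · · · · · · ·
♟ · · · · · · ·
♙ · · · · · · ·
· · · · · · · ·
· ♙ ♙ ♙ ♙ ♙ ♙ ♙
♖ ♘ ♗ ♕ ♔ ♗ ♘ ♖


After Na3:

♜ ♞ ♝ ♛ ♚ ♝ ♞ ♜
· ♟ ♟ ♟ ♟ ♟ ♟ ♟
· · · · · · · ·
♟ · · · · · · ·
♙ · · · · · · ·
♘ · · · · · · ·
· ♙ ♙ ♙ ♙ ♙ ♙ ♙
♖ · ♗ ♕ ♔ ♗ ♘ ♖


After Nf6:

♜ ♞ ♝ ♛ ♚ ♝ · ♜
· ♟ ♟ ♟ ♟ ♟ ♟ ♟
· · · · · ♞ · ·
♟ · · · · · · ·
♙ · · · · · · ·
♘ · · · · · · ·
· ♙ ♙ ♙ ♙ ♙ ♙ ♙
♖ · ♗ ♕ ♔ ♗ ♘ ♖


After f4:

♜ ♞ ♝ ♛ ♚ ♝ · ♜
· ♟ ♟ ♟ ♟ ♟ ♟ ♟
· · · · · ♞ · ·
♟ · · · · · · ·
♙ · · · · ♙ · ·
♘ · · · · · · ·
· ♙ ♙ ♙ ♙ · ♙ ♙
♖ · ♗ ♕ ♔ ♗ ♘ ♖


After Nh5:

♜ ♞ ♝ ♛ ♚ ♝ · ♜
· ♟ ♟ ♟ ♟ ♟ ♟ ♟
· · · · · · · ·
♟ · · · · · · ♞
♙ · · · · ♙ · ·
♘ · · · · · · ·
· ♙ ♙ ♙ ♙ · ♙ ♙
♖ · ♗ ♕ ♔ ♗ ♘ ♖


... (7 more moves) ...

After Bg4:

♜ ♞ · ♛ ♚ ♝ · ♜
· ♟ · · ♟ ♟ ♟ ♟
· · ♟ ♟ · · · ·
♟ · · · · · · ♞
♙ · · ♙ · ♙ ♝ ·
♘ · · · ♙ ♘ · ·
♖ ♙ ♙ · · · ♙ ♙
· · ♗ ♕ ♔ ♗ · ♖


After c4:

♜ ♞ · ♛ ♚ ♝ · ♜
· ♟ · · ♟ ♟ ♟ ♟
· · ♟ ♟ · · · ·
♟ · · · · · · ♞
♙ · ♙ ♙ · ♙ ♝ ·
♘ · · · ♙ ♘ · ·
♖ ♙ · · · · ♙ ♙
· · ♗ ♕ ♔ ♗ · ♖



  a b c d e f g h
  ─────────────────
8│♜ ♞ · ♛ ♚ ♝ · ♜│8
7│· ♟ · · ♟ ♟ ♟ ♟│7
6│· · ♟ ♟ · · · ·│6
5│♟ · · · · · · ♞│5
4│♙ · ♙ ♙ · ♙ ♝ ·│4
3│♘ · · · ♙ ♘ · ·│3
2│♖ ♙ · · · · ♙ ♙│2
1│· · ♗ ♕ ♔ ♗ · ♖│1
  ─────────────────
  a b c d e f g h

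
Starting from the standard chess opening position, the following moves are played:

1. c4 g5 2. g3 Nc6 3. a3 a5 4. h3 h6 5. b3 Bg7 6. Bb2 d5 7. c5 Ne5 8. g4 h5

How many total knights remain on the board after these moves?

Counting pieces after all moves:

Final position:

  a b c d e f g h
  ─────────────────
8│♜ · ♝ ♛ ♚ · ♞ ♜│8
7│· ♟ ♟ · ♟ ♟ ♝ ·│7
6│· · · · · · · ·│6
5│♟ · ♙ ♟ ♞ · ♟ ♟│5
4│· · · · · · ♙ ·│4
3│♙ ♙ · · · · · ♙│3
2│· ♗ · ♙ ♙ ♙ · ·│2
1│♖ ♘ · ♕ ♔ ♗ ♘ ♖│1
  ─────────────────
  a b c d e f g h


4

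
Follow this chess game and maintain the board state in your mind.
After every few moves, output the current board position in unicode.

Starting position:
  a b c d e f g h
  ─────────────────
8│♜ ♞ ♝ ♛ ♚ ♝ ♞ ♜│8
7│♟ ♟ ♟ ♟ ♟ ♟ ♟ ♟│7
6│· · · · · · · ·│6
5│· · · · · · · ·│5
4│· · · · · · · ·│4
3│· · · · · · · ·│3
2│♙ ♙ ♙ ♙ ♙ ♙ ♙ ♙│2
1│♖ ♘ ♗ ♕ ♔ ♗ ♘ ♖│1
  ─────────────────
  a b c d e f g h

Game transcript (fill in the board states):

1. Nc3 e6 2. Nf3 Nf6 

  a b c d e f g h
  ─────────────────
8│♜ ♞ ♝ ♛ ♚ ♝ · ♜│8
7│♟ ♟ ♟ ♟ · ♟ ♟ ♟│7
6│· · · · ♟ ♞ · ·│6
5│· · · · · · · ·│5
4│· · · · · · · ·│4
3│· · ♘ · · ♘ · ·│3
2│♙ ♙ ♙ ♙ ♙ ♙ ♙ ♙│2
1│♖ · ♗ ♕ ♔ ♗ · ♖│1
  ─────────────────
  a b c d e f g h

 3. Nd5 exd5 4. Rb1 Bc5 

  a b c d e f g h
  ─────────────────
8│♜ ♞ ♝ ♛ ♚ · · ♜│8
7│♟ ♟ ♟ ♟ · ♟ ♟ ♟│7
6│· · · · · ♞ · ·│6
5│· · ♝ ♟ · · · ·│5
4│· · · · · · · ·│4
3│· · · · · ♘ · ·│3
2│♙ ♙ ♙ ♙ ♙ ♙ ♙ ♙│2
1│· ♖ ♗ ♕ ♔ ♗ · ♖│1
  ─────────────────
  a b c d e f g h

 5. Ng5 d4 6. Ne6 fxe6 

  a b c d e f g h
  ─────────────────
8│♜ ♞ ♝ ♛ ♚ · · ♜│8
7│♟ ♟ ♟ ♟ · · ♟ ♟│7
6│· · · · ♟ ♞ · ·│6
5│· · ♝ · · · · ·│5
4│· · · ♟ · · · ·│4
3│· · · · · · · ·│3
2│♙ ♙ ♙ ♙ ♙ ♙ ♙ ♙│2
1│· ♖ ♗ ♕ ♔ ♗ · ♖│1
  ─────────────────
  a b c d e f g h

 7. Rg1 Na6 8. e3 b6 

  a b c d e f g h
  ─────────────────
8│♜ · ♝ ♛ ♚ · · ♜│8
7│♟ · ♟ ♟ · · ♟ ♟│7
6│♞ ♟ · · ♟ ♞ · ·│6
5│· · ♝ · · · · ·│5
4│· · · ♟ · · · ·│4
3│· · · · ♙ · · ·│3
2│♙ ♙ ♙ ♙ · ♙ ♙ ♙│2
1│· ♖ ♗ ♕ ♔ ♗ ♖ ·│1
  ─────────────────
  a b c d e f g h

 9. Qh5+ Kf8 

  a b c d e f g h
  ─────────────────
8│♜ · ♝ ♛ · ♚ · ♜│8
7│♟ · ♟ ♟ · · ♟ ♟│7
6│♞ ♟ · · ♟ ♞ · ·│6
5│· · ♝ · · · · ♕│5
4│· · · ♟ · · · ·│4
3│· · · · ♙ · · ·│3
2│♙ ♙ ♙ ♙ · ♙ ♙ ♙│2
1│· ♖ ♗ · ♔ ♗ ♖ ·│1
  ─────────────────
  a b c d e f g h


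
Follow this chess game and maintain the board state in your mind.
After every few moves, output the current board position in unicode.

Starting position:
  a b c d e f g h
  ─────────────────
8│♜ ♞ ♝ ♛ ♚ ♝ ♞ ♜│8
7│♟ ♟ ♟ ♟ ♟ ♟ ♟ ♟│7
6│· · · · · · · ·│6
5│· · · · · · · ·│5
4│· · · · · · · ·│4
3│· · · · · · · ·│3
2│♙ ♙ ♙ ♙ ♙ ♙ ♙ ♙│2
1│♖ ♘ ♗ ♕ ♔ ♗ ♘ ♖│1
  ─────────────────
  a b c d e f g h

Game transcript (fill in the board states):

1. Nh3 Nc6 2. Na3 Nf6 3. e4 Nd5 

  a b c d e f g h
  ─────────────────
8│♜ · ♝ ♛ ♚ ♝ · ♜│8
7│♟ ♟ ♟ ♟ ♟ ♟ ♟ ♟│7
6│· · ♞ · · · · ·│6
5│· · · ♞ · · · ·│5
4│· · · · ♙ · · ·│4
3│♘ · · · · · · ♘│3
2│♙ ♙ ♙ ♙ · ♙ ♙ ♙│2
1│♖ · ♗ ♕ ♔ ♗ · ♖│1
  ─────────────────
  a b c d e f g h

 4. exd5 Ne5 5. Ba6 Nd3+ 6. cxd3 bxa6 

  a b c d e f g h
  ─────────────────
8│♜ · ♝ ♛ ♚ ♝ · ♜│8
7│♟ · ♟ ♟ ♟ ♟ ♟ ♟│7
6│♟ · · · · · · ·│6
5│· · · ♙ · · · ·│5
4│· · · · · · · ·│4
3│♘ · · ♙ · · · ♘│3
2│♙ ♙ · ♙ · ♙ ♙ ♙│2
1│♖ · ♗ ♕ ♔ · · ♖│1
  ─────────────────
  a b c d e f g h

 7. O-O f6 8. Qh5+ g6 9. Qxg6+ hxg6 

  a b c d e f g h
  ─────────────────
8│♜ · ♝ ♛ ♚ ♝ · ♜│8
7│♟ · ♟ ♟ ♟ · · ·│7
6│♟ · · · · ♟ ♟ ·│6
5│· · · ♙ · · · ·│5
4│· · · · · · · ·│4
3│♘ · · ♙ · · · ♘│3
2│♙ ♙ · ♙ · ♙ ♙ ♙│2
1│♖ · ♗ · · ♖ ♔ ·│1
  ─────────────────
  a b c d e f g h

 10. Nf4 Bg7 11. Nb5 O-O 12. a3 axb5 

  a b c d e f g h
  ─────────────────
8│♜ · ♝ ♛ · ♜ ♚ ·│8
7│♟ · ♟ ♟ ♟ · ♝ ·│7
6│· · · · · ♟ ♟ ·│6
5│· ♟ · ♙ · · · ·│5
4│· · · · · ♘ · ·│4
3│♙ · · ♙ · · · ·│3
2│· ♙ · ♙ · ♙ ♙ ♙│2
1│♖ · ♗ · · ♖ ♔ ·│1
  ─────────────────
  a b c d e f g h

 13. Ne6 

  a b c d e f g h
  ─────────────────
8│♜ · ♝ ♛ · ♜ ♚ ·│8
7│♟ · ♟ ♟ ♟ · ♝ ·│7
6│· · · · ♘ ♟ ♟ ·│6
5│· ♟ · ♙ · · · ·│5
4│· · · · · · · ·│4
3│♙ · · ♙ · · · ·│3
2│· ♙ · ♙ · ♙ ♙ ♙│2
1│♖ · ♗ · · ♖ ♔ ·│1
  ─────────────────
  a b c d e f g h


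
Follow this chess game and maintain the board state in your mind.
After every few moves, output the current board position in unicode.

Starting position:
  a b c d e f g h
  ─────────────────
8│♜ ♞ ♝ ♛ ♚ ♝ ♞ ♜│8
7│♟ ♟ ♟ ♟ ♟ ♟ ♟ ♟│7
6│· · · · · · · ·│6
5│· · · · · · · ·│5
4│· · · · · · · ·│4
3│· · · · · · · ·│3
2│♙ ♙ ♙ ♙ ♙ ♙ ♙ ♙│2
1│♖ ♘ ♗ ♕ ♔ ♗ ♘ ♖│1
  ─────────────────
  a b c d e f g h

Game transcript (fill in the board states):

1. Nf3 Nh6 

  a b c d e f g h
  ─────────────────
8│♜ ♞ ♝ ♛ ♚ ♝ · ♜│8
7│♟ ♟ ♟ ♟ ♟ ♟ ♟ ♟│7
6│· · · · · · · ♞│6
5│· · · · · · · ·│5
4│· · · · · · · ·│4
3│· · · · · ♘ · ·│3
2│♙ ♙ ♙ ♙ ♙ ♙ ♙ ♙│2
1│♖ ♘ ♗ ♕ ♔ ♗ · ♖│1
  ─────────────────
  a b c d e f g h

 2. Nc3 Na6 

  a b c d e f g h
  ─────────────────
8│♜ · ♝ ♛ ♚ ♝ · ♜│8
7│♟ ♟ ♟ ♟ ♟ ♟ ♟ ♟│7
6│♞ · · · · · · ♞│6
5│· · · · · · · ·│5
4│· · · · · · · ·│4
3│· · ♘ · · ♘ · ·│3
2│♙ ♙ ♙ ♙ ♙ ♙ ♙ ♙│2
1│♖ · ♗ ♕ ♔ ♗ · ♖│1
  ─────────────────
  a b c d e f g h

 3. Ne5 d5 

  a b c d e f g h
  ─────────────────
8│♜ · ♝ ♛ ♚ ♝ · ♜│8
7│♟ ♟ ♟ · ♟ ♟ ♟ ♟│7
6│♞ · · · · · · ♞│6
5│· · · ♟ ♘ · · ·│5
4│· · · · · · · ·│4
3│· · ♘ · · · · ·│3
2│♙ ♙ ♙ ♙ ♙ ♙ ♙ ♙│2
1│♖ · ♗ ♕ ♔ ♗ · ♖│1
  ─────────────────
  a b c d e f g h

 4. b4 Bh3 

  a b c d e f g h
  ─────────────────
8│♜ · · ♛ ♚ ♝ · ♜│8
7│♟ ♟ ♟ · ♟ ♟ ♟ ♟│7
6│♞ · · · · · · ♞│6
5│· · · ♟ ♘ · · ·│5
4│· ♙ · · · · · ·│4
3│· · ♘ · · · · ♝│3
2│♙ · ♙ ♙ ♙ ♙ ♙ ♙│2
1│♖ · ♗ ♕ ♔ ♗ · ♖│1
  ─────────────────
  a b c d e f g h

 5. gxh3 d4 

  a b c d e f g h
  ─────────────────
8│♜ · · ♛ ♚ ♝ · ♜│8
7│♟ ♟ ♟ · ♟ ♟ ♟ ♟│7
6│♞ · · · · · · ♞│6
5│· · · · ♘ · · ·│5
4│· ♙ · ♟ · · · ·│4
3│· · ♘ · · · · ♙│3
2│♙ · ♙ ♙ ♙ ♙ · ♙│2
1│♖ · ♗ ♕ ♔ ♗ · ♖│1
  ─────────────────
  a b c d e f g h



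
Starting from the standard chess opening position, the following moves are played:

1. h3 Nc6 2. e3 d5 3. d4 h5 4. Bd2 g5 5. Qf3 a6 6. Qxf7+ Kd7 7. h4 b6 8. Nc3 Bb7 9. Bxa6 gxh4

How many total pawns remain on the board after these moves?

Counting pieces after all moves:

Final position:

  a b c d e f g h
  ─────────────────
8│♜ · · ♛ · ♝ ♞ ♜│8
7│· ♝ ♟ ♚ ♟ ♕ · ·│7
6│♗ ♟ ♞ · · · · ·│6
5│· · · ♟ · · · ♟│5
4│· · · ♙ · · · ♟│4
3│· · ♘ · ♙ · · ·│3
2│♙ ♙ ♙ ♗ · ♙ ♙ ·│2
1│♖ · · · ♔ · ♘ ♖│1
  ─────────────────
  a b c d e f g h


13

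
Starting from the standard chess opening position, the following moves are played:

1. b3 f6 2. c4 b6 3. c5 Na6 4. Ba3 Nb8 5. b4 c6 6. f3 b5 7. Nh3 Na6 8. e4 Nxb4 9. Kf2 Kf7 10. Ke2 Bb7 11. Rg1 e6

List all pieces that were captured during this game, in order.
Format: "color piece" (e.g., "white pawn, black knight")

Tracking captures:
  Nxb4: captured white pawn

white pawn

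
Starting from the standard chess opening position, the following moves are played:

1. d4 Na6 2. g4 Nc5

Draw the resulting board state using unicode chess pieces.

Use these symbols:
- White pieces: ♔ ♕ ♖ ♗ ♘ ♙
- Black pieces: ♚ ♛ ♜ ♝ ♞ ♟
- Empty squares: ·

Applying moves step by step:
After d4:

♜ ♞ ♝ ♛ ♚ ♝ ♞ ♜
♟ ♟ ♟ ♟ ♟ ♟ ♟ ♟
· · · · · · · ·
· · · · · · · ·
· · · ♙ · · · ·
· · · · · · · ·
♙ ♙ ♙ · ♙ ♙ ♙ ♙
♖ ♘ ♗ ♕ ♔ ♗ ♘ ♖


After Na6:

♜ · ♝ ♛ ♚ ♝ ♞ ♜
♟ ♟ ♟ ♟ ♟ ♟ ♟ ♟
♞ · · · · · · ·
· · · · · · · ·
· · · ♙ · · · ·
· · · · · · · ·
♙ ♙ ♙ · ♙ ♙ ♙ ♙
♖ ♘ ♗ ♕ ♔ ♗ ♘ ♖


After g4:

♜ · ♝ ♛ ♚ ♝ ♞ ♜
♟ ♟ ♟ ♟ ♟ ♟ ♟ ♟
♞ · · · · · · ·
· · · · · · · ·
· · · ♙ · · ♙ ·
· · · · · · · ·
♙ ♙ ♙ · ♙ ♙ · ♙
♖ ♘ ♗ ♕ ♔ ♗ ♘ ♖


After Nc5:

♜ · ♝ ♛ ♚ ♝ ♞ ♜
♟ ♟ ♟ ♟ ♟ ♟ ♟ ♟
· · · · · · · ·
· · ♞ · · · · ·
· · · ♙ · · ♙ ·
· · · · · · · ·
♙ ♙ ♙ · ♙ ♙ · ♙
♖ ♘ ♗ ♕ ♔ ♗ ♘ ♖



  a b c d e f g h
  ─────────────────
8│♜ · ♝ ♛ ♚ ♝ ♞ ♜│8
7│♟ ♟ ♟ ♟ ♟ ♟ ♟ ♟│7
6│· · · · · · · ·│6
5│· · ♞ · · · · ·│5
4│· · · ♙ · · ♙ ·│4
3│· · · · · · · ·│3
2│♙ ♙ ♙ · ♙ ♙ · ♙│2
1│♖ ♘ ♗ ♕ ♔ ♗ ♘ ♖│1
  ─────────────────
  a b c d e f g h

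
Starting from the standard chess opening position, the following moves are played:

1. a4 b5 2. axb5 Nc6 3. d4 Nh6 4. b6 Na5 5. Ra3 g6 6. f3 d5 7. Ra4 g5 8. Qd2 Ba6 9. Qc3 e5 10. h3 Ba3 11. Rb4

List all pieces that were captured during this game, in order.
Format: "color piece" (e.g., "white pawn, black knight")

Tracking captures:
  axb5: captured black pawn

black pawn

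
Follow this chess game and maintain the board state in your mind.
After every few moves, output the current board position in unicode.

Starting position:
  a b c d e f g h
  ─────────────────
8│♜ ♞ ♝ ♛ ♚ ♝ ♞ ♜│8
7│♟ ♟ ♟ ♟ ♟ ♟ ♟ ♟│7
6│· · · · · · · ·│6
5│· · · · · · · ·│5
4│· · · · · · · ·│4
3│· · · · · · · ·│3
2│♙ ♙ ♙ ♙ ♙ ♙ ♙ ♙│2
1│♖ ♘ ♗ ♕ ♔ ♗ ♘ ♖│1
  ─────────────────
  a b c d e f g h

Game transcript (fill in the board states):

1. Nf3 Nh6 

  a b c d e f g h
  ─────────────────
8│♜ ♞ ♝ ♛ ♚ ♝ · ♜│8
7│♟ ♟ ♟ ♟ ♟ ♟ ♟ ♟│7
6│· · · · · · · ♞│6
5│· · · · · · · ·│5
4│· · · · · · · ·│4
3│· · · · · ♘ · ·│3
2│♙ ♙ ♙ ♙ ♙ ♙ ♙ ♙│2
1│♖ ♘ ♗ ♕ ♔ ♗ · ♖│1
  ─────────────────
  a b c d e f g h

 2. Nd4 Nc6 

  a b c d e f g h
  ─────────────────
8│♜ · ♝ ♛ ♚ ♝ · ♜│8
7│♟ ♟ ♟ ♟ ♟ ♟ ♟ ♟│7
6│· · ♞ · · · · ♞│6
5│· · · · · · · ·│5
4│· · · ♘ · · · ·│4
3│· · · · · · · ·│3
2│♙ ♙ ♙ ♙ ♙ ♙ ♙ ♙│2
1│♖ ♘ ♗ ♕ ♔ ♗ · ♖│1
  ─────────────────
  a b c d e f g h

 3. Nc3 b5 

  a b c d e f g h
  ─────────────────
8│♜ · ♝ ♛ ♚ ♝ · ♜│8
7│♟ · ♟ ♟ ♟ ♟ ♟ ♟│7
6│· · ♞ · · · · ♞│6
5│· ♟ · · · · · ·│5
4│· · · ♘ · · · ·│4
3│· · ♘ · · · · ·│3
2│♙ ♙ ♙ ♙ ♙ ♙ ♙ ♙│2
1│♖ · ♗ ♕ ♔ ♗ · ♖│1
  ─────────────────
  a b c d e f g h

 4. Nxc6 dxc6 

  a b c d e f g h
  ─────────────────
8│♜ · ♝ ♛ ♚ ♝ · ♜│8
7│♟ · ♟ · ♟ ♟ ♟ ♟│7
6│· · ♟ · · · · ♞│6
5│· ♟ · · · · · ·│5
4│· · · · · · · ·│4
3│· · ♘ · · · · ·│3
2│♙ ♙ ♙ ♙ ♙ ♙ ♙ ♙│2
1│♖ · ♗ ♕ ♔ ♗ · ♖│1
  ─────────────────
  a b c d e f g h

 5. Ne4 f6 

  a b c d e f g h
  ─────────────────
8│♜ · ♝ ♛ ♚ ♝ · ♜│8
7│♟ · ♟ · ♟ · ♟ ♟│7
6│· · ♟ · · ♟ · ♞│6
5│· ♟ · · · · · ·│5
4│· · · · ♘ · · ·│4
3│· · · · · · · ·│3
2│♙ ♙ ♙ ♙ ♙ ♙ ♙ ♙│2
1│♖ · ♗ ♕ ♔ ♗ · ♖│1
  ─────────────────
  a b c d e f g h



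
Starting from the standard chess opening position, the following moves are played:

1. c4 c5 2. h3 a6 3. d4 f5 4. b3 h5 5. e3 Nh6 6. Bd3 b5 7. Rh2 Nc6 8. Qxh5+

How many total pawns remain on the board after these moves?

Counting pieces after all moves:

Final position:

  a b c d e f g h
  ─────────────────
8│♜ · ♝ ♛ ♚ ♝ · ♜│8
7│· · · ♟ ♟ · ♟ ·│7
6│♟ · ♞ · · · · ♞│6
5│· ♟ ♟ · · ♟ · ♕│5
4│· · ♙ ♙ · · · ·│4
3│· ♙ · ♗ ♙ · · ♙│3
2│♙ · · · · ♙ ♙ ♖│2
1│♖ ♘ ♗ · ♔ · ♘ ·│1
  ─────────────────
  a b c d e f g h


15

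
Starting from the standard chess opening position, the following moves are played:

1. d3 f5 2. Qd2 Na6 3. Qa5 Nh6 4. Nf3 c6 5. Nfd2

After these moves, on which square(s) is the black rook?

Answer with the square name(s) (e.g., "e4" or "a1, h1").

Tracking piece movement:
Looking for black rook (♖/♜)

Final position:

  a b c d e f g h
  ─────────────────
8│♜ · ♝ ♛ ♚ ♝ · ♜│8
7│♟ ♟ · ♟ ♟ · ♟ ♟│7
6│♞ · ♟ · · · · ♞│6
5│♕ · · · · ♟ · ·│5
4│· · · · · · · ·│4
3│· · · ♙ · · · ·│3
2│♙ ♙ ♙ ♘ ♙ ♙ ♙ ♙│2
1│♖ ♘ ♗ · ♔ ♗ · ♖│1
  ─────────────────
  a b c d e f g h


a8, h8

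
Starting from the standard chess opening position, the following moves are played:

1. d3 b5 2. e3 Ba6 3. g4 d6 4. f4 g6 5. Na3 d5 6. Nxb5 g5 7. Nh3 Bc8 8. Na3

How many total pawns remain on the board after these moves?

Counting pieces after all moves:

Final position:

  a b c d e f g h
  ─────────────────
8│♜ ♞ ♝ ♛ ♚ ♝ ♞ ♜│8
7│♟ · ♟ · ♟ ♟ · ♟│7
6│· · · · · · · ·│6
5│· · · ♟ · · ♟ ·│5
4│· · · · · ♙ ♙ ·│4
3│♘ · · ♙ ♙ · · ♘│3
2│♙ ♙ ♙ · · · · ♙│2
1│♖ · ♗ ♕ ♔ ♗ · ♖│1
  ─────────────────
  a b c d e f g h


15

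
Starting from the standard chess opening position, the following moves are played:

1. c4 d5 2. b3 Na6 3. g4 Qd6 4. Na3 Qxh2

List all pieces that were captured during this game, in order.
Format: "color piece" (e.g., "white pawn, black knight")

Tracking captures:
  Qxh2: captured white pawn

white pawn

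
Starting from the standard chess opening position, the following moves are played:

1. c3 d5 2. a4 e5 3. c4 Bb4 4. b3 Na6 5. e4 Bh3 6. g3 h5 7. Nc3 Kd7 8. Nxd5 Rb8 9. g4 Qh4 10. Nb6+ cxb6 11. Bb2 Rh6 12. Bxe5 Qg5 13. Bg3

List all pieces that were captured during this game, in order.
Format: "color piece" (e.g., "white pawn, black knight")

Tracking captures:
  Nxd5: captured black pawn
  cxb6: captured white knight
  Bxe5: captured black pawn

black pawn, white knight, black pawn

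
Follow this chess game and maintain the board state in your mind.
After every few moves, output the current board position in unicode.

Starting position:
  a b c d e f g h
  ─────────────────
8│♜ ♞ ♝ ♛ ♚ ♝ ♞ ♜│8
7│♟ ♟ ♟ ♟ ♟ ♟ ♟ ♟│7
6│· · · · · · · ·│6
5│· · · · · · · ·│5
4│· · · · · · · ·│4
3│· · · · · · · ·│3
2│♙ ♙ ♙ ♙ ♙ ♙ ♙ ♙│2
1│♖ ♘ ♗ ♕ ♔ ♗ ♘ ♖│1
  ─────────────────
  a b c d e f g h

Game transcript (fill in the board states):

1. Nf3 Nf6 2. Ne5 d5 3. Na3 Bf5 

  a b c d e f g h
  ─────────────────
8│♜ ♞ · ♛ ♚ ♝ · ♜│8
7│♟ ♟ ♟ · ♟ ♟ ♟ ♟│7
6│· · · · · ♞ · ·│6
5│· · · ♟ ♘ ♝ · ·│5
4│· · · · · · · ·│4
3│♘ · · · · · · ·│3
2│♙ ♙ ♙ ♙ ♙ ♙ ♙ ♙│2
1│♖ · ♗ ♕ ♔ ♗ · ♖│1
  ─────────────────
  a b c d e f g h

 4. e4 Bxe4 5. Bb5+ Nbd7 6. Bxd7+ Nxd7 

  a b c d e f g h
  ─────────────────
8│♜ · · ♛ ♚ ♝ · ♜│8
7│♟ ♟ ♟ ♞ ♟ ♟ ♟ ♟│7
6│· · · · · · · ·│6
5│· · · ♟ ♘ · · ·│5
4│· · · · ♝ · · ·│4
3│♘ · · · · · · ·│3
2│♙ ♙ ♙ ♙ · ♙ ♙ ♙│2
1│♖ · ♗ ♕ ♔ · · ♖│1
  ─────────────────
  a b c d e f g h

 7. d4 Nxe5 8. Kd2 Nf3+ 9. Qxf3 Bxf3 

  a b c d e f g h
  ─────────────────
8│♜ · · ♛ ♚ ♝ · ♜│8
7│♟ ♟ ♟ · ♟ ♟ ♟ ♟│7
6│· · · · · · · ·│6
5│· · · ♟ · · · ·│5
4│· · · ♙ · · · ·│4
3│♘ · · · · ♝ · ·│3
2│♙ ♙ ♙ ♔ · ♙ ♙ ♙│2
1│♖ · ♗ · · · · ♖│1
  ─────────────────
  a b c d e f g h

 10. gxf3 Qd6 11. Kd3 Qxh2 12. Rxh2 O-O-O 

  a b c d e f g h
  ─────────────────
8│· · ♚ ♜ · ♝ · ♜│8
7│♟ ♟ ♟ · ♟ ♟ ♟ ♟│7
6│· · · · · · · ·│6
5│· · · ♟ · · · ·│5
4│· · · ♙ · · · ·│4
3│♘ · · ♔ · ♙ · ·│3
2│♙ ♙ ♙ · · ♙ · ♖│2
1│♖ · ♗ · · · · ·│1
  ─────────────────
  a b c d e f g h



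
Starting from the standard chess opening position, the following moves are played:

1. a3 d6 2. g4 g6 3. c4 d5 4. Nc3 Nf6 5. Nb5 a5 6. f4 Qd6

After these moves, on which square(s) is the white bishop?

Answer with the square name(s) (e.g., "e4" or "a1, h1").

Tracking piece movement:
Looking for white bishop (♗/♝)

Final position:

  a b c d e f g h
  ─────────────────
8│♜ ♞ ♝ · ♚ ♝ · ♜│8
7│· ♟ ♟ · ♟ ♟ · ♟│7
6│· · · ♛ · ♞ ♟ ·│6
5│♟ ♘ · ♟ · · · ·│5
4│· · ♙ · · ♙ ♙ ·│4
3│♙ · · · · · · ·│3
2│· ♙ · ♙ ♙ · · ♙│2
1│♖ · ♗ ♕ ♔ ♗ ♘ ♖│1
  ─────────────────
  a b c d e f g h


c1, f1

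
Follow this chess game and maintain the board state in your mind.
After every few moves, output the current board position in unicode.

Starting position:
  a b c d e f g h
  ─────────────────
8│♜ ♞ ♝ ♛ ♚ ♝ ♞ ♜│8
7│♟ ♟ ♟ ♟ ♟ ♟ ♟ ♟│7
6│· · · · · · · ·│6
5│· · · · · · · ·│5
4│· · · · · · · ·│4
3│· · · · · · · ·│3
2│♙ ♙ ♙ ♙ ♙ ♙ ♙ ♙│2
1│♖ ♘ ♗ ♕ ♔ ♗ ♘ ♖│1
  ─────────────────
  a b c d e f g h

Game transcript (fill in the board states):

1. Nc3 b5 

  a b c d e f g h
  ─────────────────
8│♜ ♞ ♝ ♛ ♚ ♝ ♞ ♜│8
7│♟ · ♟ ♟ ♟ ♟ ♟ ♟│7
6│· · · · · · · ·│6
5│· ♟ · · · · · ·│5
4│· · · · · · · ·│4
3│· · ♘ · · · · ·│3
2│♙ ♙ ♙ ♙ ♙ ♙ ♙ ♙│2
1│♖ · ♗ ♕ ♔ ♗ ♘ ♖│1
  ─────────────────
  a b c d e f g h

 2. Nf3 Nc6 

  a b c d e f g h
  ─────────────────
8│♜ · ♝ ♛ ♚ ♝ ♞ ♜│8
7│♟ · ♟ ♟ ♟ ♟ ♟ ♟│7
6│· · ♞ · · · · ·│6
5│· ♟ · · · · · ·│5
4│· · · · · · · ·│4
3│· · ♘ · · ♘ · ·│3
2│♙ ♙ ♙ ♙ ♙ ♙ ♙ ♙│2
1│♖ · ♗ ♕ ♔ ♗ · ♖│1
  ─────────────────
  a b c d e f g h

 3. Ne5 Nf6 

  a b c d e f g h
  ─────────────────
8│♜ · ♝ ♛ ♚ ♝ · ♜│8
7│♟ · ♟ ♟ ♟ ♟ ♟ ♟│7
6│· · ♞ · · ♞ · ·│6
5│· ♟ · · ♘ · · ·│5
4│· · · · · · · ·│4
3│· · ♘ · · · · ·│3
2│♙ ♙ ♙ ♙ ♙ ♙ ♙ ♙│2
1│♖ · ♗ ♕ ♔ ♗ · ♖│1
  ─────────────────
  a b c d e f g h



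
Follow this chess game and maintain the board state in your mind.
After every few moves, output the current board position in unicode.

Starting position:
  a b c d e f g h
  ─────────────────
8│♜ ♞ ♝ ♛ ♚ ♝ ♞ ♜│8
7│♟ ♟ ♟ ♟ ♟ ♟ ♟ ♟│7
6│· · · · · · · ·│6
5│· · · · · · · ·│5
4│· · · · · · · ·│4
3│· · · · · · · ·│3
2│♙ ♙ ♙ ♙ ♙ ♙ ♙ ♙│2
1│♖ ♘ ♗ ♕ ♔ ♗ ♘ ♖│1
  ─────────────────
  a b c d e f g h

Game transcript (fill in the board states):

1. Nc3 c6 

  a b c d e f g h
  ─────────────────
8│♜ ♞ ♝ ♛ ♚ ♝ ♞ ♜│8
7│♟ ♟ · ♟ ♟ ♟ ♟ ♟│7
6│· · ♟ · · · · ·│6
5│· · · · · · · ·│5
4│· · · · · · · ·│4
3│· · ♘ · · · · ·│3
2│♙ ♙ ♙ ♙ ♙ ♙ ♙ ♙│2
1│♖ · ♗ ♕ ♔ ♗ ♘ ♖│1
  ─────────────────
  a b c d e f g h

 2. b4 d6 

  a b c d e f g h
  ─────────────────
8│♜ ♞ ♝ ♛ ♚ ♝ ♞ ♜│8
7│♟ ♟ · · ♟ ♟ ♟ ♟│7
6│· · ♟ ♟ · · · ·│6
5│· · · · · · · ·│5
4│· ♙ · · · · · ·│4
3│· · ♘ · · · · ·│3
2│♙ · ♙ ♙ ♙ ♙ ♙ ♙│2
1│♖ · ♗ ♕ ♔ ♗ ♘ ♖│1
  ─────────────────
  a b c d e f g h

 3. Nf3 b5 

  a b c d e f g h
  ─────────────────
8│♜ ♞ ♝ ♛ ♚ ♝ ♞ ♜│8
7│♟ · · · ♟ ♟ ♟ ♟│7
6│· · ♟ ♟ · · · ·│6
5│· ♟ · · · · · ·│5
4│· ♙ · · · · · ·│4
3│· · ♘ · · ♘ · ·│3
2│♙ · ♙ ♙ ♙ ♙ ♙ ♙│2
1│♖ · ♗ ♕ ♔ ♗ · ♖│1
  ─────────────────
  a b c d e f g h

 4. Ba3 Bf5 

  a b c d e f g h
  ─────────────────
8│♜ ♞ · ♛ ♚ ♝ ♞ ♜│8
7│♟ · · · ♟ ♟ ♟ ♟│7
6│· · ♟ ♟ · · · ·│6
5│· ♟ · · · ♝ · ·│5
4│· ♙ · · · · · ·│4
3│♗ · ♘ · · ♘ · ·│3
2│♙ · ♙ ♙ ♙ ♙ ♙ ♙│2
1│♖ · · ♕ ♔ ♗ · ♖│1
  ─────────────────
  a b c d e f g h

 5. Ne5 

  a b c d e f g h
  ─────────────────
8│♜ ♞ · ♛ ♚ ♝ ♞ ♜│8
7│♟ · · · ♟ ♟ ♟ ♟│7
6│· · ♟ ♟ · · · ·│6
5│· ♟ · · ♘ ♝ · ·│5
4│· ♙ · · · · · ·│4
3│♗ · ♘ · · · · ·│3
2│♙ · ♙ ♙ ♙ ♙ ♙ ♙│2
1│♖ · · ♕ ♔ ♗ · ♖│1
  ─────────────────
  a b c d e f g h


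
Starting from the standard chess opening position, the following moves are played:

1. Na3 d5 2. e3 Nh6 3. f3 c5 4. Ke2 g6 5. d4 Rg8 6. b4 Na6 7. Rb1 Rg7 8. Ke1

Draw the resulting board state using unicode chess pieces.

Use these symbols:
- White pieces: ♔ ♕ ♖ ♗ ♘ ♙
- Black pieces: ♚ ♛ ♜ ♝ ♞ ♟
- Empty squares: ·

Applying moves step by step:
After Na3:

♜ ♞ ♝ ♛ ♚ ♝ ♞ ♜
♟ ♟ ♟ ♟ ♟ ♟ ♟ ♟
· · · · · · · ·
· · · · · · · ·
· · · · · · · ·
♘ · · · · · · ·
♙ ♙ ♙ ♙ ♙ ♙ ♙ ♙
♖ · ♗ ♕ ♔ ♗ ♘ ♖


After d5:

♜ ♞ ♝ ♛ ♚ ♝ ♞ ♜
♟ ♟ ♟ · ♟ ♟ ♟ ♟
· · · · · · · ·
· · · ♟ · · · ·
· · · · · · · ·
♘ · · · · · · ·
♙ ♙ ♙ ♙ ♙ ♙ ♙ ♙
♖ · ♗ ♕ ♔ ♗ ♘ ♖


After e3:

♜ ♞ ♝ ♛ ♚ ♝ ♞ ♜
♟ ♟ ♟ · ♟ ♟ ♟ ♟
· · · · · · · ·
· · · ♟ · · · ·
· · · · · · · ·
♘ · · · ♙ · · ·
♙ ♙ ♙ ♙ · ♙ ♙ ♙
♖ · ♗ ♕ ♔ ♗ ♘ ♖


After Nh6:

♜ ♞ ♝ ♛ ♚ ♝ · ♜
♟ ♟ ♟ · ♟ ♟ ♟ ♟
· · · · · · · ♞
· · · ♟ · · · ·
· · · · · · · ·
♘ · · · ♙ · · ·
♙ ♙ ♙ ♙ · ♙ ♙ ♙
♖ · ♗ ♕ ♔ ♗ ♘ ♖


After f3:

♜ ♞ ♝ ♛ ♚ ♝ · ♜
♟ ♟ ♟ · ♟ ♟ ♟ ♟
· · · · · · · ♞
· · · ♟ · · · ·
· · · · · · · ·
♘ · · · ♙ ♙ · ·
♙ ♙ ♙ ♙ · · ♙ ♙
♖ · ♗ ♕ ♔ ♗ ♘ ♖


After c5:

♜ ♞ ♝ ♛ ♚ ♝ · ♜
♟ ♟ · · ♟ ♟ ♟ ♟
· · · · · · · ♞
· · ♟ ♟ · · · ·
· · · · · · · ·
♘ · · · ♙ ♙ · ·
♙ ♙ ♙ ♙ · · ♙ ♙
♖ · ♗ ♕ ♔ ♗ ♘ ♖


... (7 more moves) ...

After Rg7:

♜ · ♝ ♛ ♚ ♝ · ·
♟ ♟ · · ♟ ♟ ♜ ♟
♞ · · · · · ♟ ♞
· · ♟ ♟ · · · ·
· ♙ · ♙ · · · ·
♘ · · · ♙ ♙ · ·
♙ · ♙ · ♔ · ♙ ♙
· ♖ ♗ ♕ · ♗ ♘ ♖


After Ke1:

♜ · ♝ ♛ ♚ ♝ · ·
♟ ♟ · · ♟ ♟ ♜ ♟
♞ · · · · · ♟ ♞
· · ♟ ♟ · · · ·
· ♙ · ♙ · · · ·
♘ · · · ♙ ♙ · ·
♙ · ♙ · · · ♙ ♙
· ♖ ♗ ♕ ♔ ♗ ♘ ♖



  a b c d e f g h
  ─────────────────
8│♜ · ♝ ♛ ♚ ♝ · ·│8
7│♟ ♟ · · ♟ ♟ ♜ ♟│7
6│♞ · · · · · ♟ ♞│6
5│· · ♟ ♟ · · · ·│5
4│· ♙ · ♙ · · · ·│4
3│♘ · · · ♙ ♙ · ·│3
2│♙ · ♙ · · · ♙ ♙│2
1│· ♖ ♗ ♕ ♔ ♗ ♘ ♖│1
  ─────────────────
  a b c d e f g h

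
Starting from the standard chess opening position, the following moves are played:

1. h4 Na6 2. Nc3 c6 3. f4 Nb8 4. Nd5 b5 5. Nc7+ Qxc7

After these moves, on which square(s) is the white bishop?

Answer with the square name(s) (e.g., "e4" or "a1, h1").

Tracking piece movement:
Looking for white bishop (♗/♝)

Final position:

  a b c d e f g h
  ─────────────────
8│♜ ♞ ♝ · ♚ ♝ ♞ ♜│8
7│♟ · ♛ ♟ ♟ ♟ ♟ ♟│7
6│· · ♟ · · · · ·│6
5│· ♟ · · · · · ·│5
4│· · · · · ♙ · ♙│4
3│· · · · · · · ·│3
2│♙ ♙ ♙ ♙ ♙ · ♙ ·│2
1│♖ · ♗ ♕ ♔ ♗ ♘ ♖│1
  ─────────────────
  a b c d e f g h


c1, f1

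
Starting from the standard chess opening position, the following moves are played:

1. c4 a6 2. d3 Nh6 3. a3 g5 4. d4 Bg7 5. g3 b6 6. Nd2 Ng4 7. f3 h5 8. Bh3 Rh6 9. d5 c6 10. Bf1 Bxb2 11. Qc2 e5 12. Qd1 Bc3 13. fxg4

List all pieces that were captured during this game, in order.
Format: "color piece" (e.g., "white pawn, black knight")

Tracking captures:
  Bxb2: captured white pawn
  fxg4: captured black knight

white pawn, black knight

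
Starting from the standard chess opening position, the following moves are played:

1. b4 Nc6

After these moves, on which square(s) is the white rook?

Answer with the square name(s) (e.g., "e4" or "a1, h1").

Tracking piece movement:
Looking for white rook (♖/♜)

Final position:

  a b c d e f g h
  ─────────────────
8│♜ · ♝ ♛ ♚ ♝ ♞ ♜│8
7│♟ ♟ ♟ ♟ ♟ ♟ ♟ ♟│7
6│· · ♞ · · · · ·│6
5│· · · · · · · ·│5
4│· ♙ · · · · · ·│4
3│· · · · · · · ·│3
2│♙ · ♙ ♙ ♙ ♙ ♙ ♙│2
1│♖ ♘ ♗ ♕ ♔ ♗ ♘ ♖│1
  ─────────────────
  a b c d e f g h


a1, h1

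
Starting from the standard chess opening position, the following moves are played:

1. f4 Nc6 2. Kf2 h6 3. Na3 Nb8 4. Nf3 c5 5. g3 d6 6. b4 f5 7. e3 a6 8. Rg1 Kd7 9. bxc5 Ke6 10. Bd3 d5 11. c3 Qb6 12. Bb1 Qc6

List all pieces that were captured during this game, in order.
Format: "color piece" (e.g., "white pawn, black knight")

Tracking captures:
  bxc5: captured black pawn

black pawn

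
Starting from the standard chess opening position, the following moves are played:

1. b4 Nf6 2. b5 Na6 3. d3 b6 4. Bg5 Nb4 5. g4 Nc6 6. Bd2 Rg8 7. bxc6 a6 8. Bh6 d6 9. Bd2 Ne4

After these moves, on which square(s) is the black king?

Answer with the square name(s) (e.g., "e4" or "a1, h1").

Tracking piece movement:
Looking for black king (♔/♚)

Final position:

  a b c d e f g h
  ─────────────────
8│♜ · ♝ ♛ ♚ ♝ ♜ ·│8
7│· · ♟ · ♟ ♟ ♟ ♟│7
6│♟ ♟ ♙ ♟ · · · ·│6
5│· · · · · · · ·│5
4│· · · · ♞ · ♙ ·│4
3│· · · ♙ · · · ·│3
2│♙ · ♙ ♗ ♙ ♙ · ♙│2
1│♖ ♘ · ♕ ♔ ♗ ♘ ♖│1
  ─────────────────
  a b c d e f g h


e8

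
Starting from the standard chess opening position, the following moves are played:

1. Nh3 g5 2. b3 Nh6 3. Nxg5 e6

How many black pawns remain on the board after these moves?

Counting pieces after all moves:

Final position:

  a b c d e f g h
  ─────────────────
8│♜ ♞ ♝ ♛ ♚ ♝ · ♜│8
7│♟ ♟ ♟ ♟ · ♟ · ♟│7
6│· · · · ♟ · · ♞│6
5│· · · · · · ♘ ·│5
4│· · · · · · · ·│4
3│· ♙ · · · · · ·│3
2│♙ · ♙ ♙ ♙ ♙ ♙ ♙│2
1│♖ ♘ ♗ ♕ ♔ ♗ · ♖│1
  ─────────────────
  a b c d e f g h


7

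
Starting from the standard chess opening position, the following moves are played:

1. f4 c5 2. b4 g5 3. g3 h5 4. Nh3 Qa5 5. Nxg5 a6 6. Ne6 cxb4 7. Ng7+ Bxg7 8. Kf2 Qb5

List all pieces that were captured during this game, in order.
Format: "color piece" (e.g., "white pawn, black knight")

Tracking captures:
  Nxg5: captured black pawn
  cxb4: captured white pawn
  Bxg7: captured white knight

black pawn, white pawn, white knight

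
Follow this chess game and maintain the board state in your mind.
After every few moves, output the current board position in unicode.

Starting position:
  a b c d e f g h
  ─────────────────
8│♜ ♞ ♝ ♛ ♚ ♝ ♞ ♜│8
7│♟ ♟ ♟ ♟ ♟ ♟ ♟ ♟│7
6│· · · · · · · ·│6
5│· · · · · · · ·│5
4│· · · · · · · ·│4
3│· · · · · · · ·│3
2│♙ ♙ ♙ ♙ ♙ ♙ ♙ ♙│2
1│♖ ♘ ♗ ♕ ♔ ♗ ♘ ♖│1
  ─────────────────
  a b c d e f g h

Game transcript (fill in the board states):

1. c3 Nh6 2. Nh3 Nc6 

  a b c d e f g h
  ─────────────────
8│♜ · ♝ ♛ ♚ ♝ · ♜│8
7│♟ ♟ ♟ ♟ ♟ ♟ ♟ ♟│7
6│· · ♞ · · · · ♞│6
5│· · · · · · · ·│5
4│· · · · · · · ·│4
3│· · ♙ · · · · ♘│3
2│♙ ♙ · ♙ ♙ ♙ ♙ ♙│2
1│♖ ♘ ♗ ♕ ♔ ♗ · ♖│1
  ─────────────────
  a b c d e f g h

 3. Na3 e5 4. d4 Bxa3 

  a b c d e f g h
  ─────────────────
8│♜ · ♝ ♛ ♚ · · ♜│8
7│♟ ♟ ♟ ♟ · ♟ ♟ ♟│7
6│· · ♞ · · · · ♞│6
5│· · · · ♟ · · ·│5
4│· · · ♙ · · · ·│4
3│♝ · ♙ · · · · ♘│3
2│♙ ♙ · · ♙ ♙ ♙ ♙│2
1│♖ · ♗ ♕ ♔ ♗ · ♖│1
  ─────────────────
  a b c d e f g h

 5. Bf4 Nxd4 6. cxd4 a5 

  a b c d e f g h
  ─────────────────
8│♜ · ♝ ♛ ♚ · · ♜│8
7│· ♟ ♟ ♟ · ♟ ♟ ♟│7
6│· · · · · · · ♞│6
5│♟ · · · ♟ · · ·│5
4│· · · ♙ · ♗ · ·│4
3│♝ · · · · · · ♘│3
2│♙ ♙ · · ♙ ♙ ♙ ♙│2
1│♖ · · ♕ ♔ ♗ · ♖│1
  ─────────────────
  a b c d e f g h

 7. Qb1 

  a b c d e f g h
  ─────────────────
8│♜ · ♝ ♛ ♚ · · ♜│8
7│· ♟ ♟ ♟ · ♟ ♟ ♟│7
6│· · · · · · · ♞│6
5│♟ · · · ♟ · · ·│5
4│· · · ♙ · ♗ · ·│4
3│♝ · · · · · · ♘│3
2│♙ ♙ · · ♙ ♙ ♙ ♙│2
1│♖ ♕ · · ♔ ♗ · ♖│1
  ─────────────────
  a b c d e f g h
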